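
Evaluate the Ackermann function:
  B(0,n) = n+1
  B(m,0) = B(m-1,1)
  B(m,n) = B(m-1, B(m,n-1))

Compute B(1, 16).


B(1, 16) = B(0, B(1, 15))
  B(1, 15) = B(0, B(1, 14))
    B(1, 14) = B(0, B(1, 13))
      B(1, 13) = B(0, B(1, 12))
        B(1, 12) = B(0, B(1, 11))
          B(1, 11) = B(0, B(1, 10))
          B(1, 10) = B(0, B(1, 9))
          B(1, 9) = B(0, B(1, 8))
          B(1, 8) = B(0, B(1, 7))
          B(1, 7) = B(0, B(1, 6))
          B(1, 6) = B(0, B(1, 5))
          B(1, 5) = B(0, B(1, 4))
          B(1, 4) = B(0, B(1, 3))
          B(1, 3) = B(0, B(1, 2))
          B(1, 2) = B(0, B(1, 1))
          B(1, 1) = B(0, B(1, 0))
          B(1, 0) = B(0, 1)
          B(0, 1) = 2
            = B(0, 2)
          B(0, 2) = 3
            = B(0, 3)
          B(0, 3) = 4
            = B(0, 4)
          B(0, 4) = 5
            = B(0, 5)
... (trace truncated)
Result: B(1, 16) = 18

18


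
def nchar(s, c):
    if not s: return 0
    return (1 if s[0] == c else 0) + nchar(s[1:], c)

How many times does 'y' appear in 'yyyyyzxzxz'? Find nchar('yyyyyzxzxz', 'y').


s[0]='y' == 'y' -> 1
s[0]='y' == 'y' -> 1
s[0]='y' == 'y' -> 1
s[0]='y' == 'y' -> 1
s[0]='y' == 'y' -> 1
s[0]='z' != 'y' -> 0
s[0]='x' != 'y' -> 0
s[0]='z' != 'y' -> 0
s[0]='x' != 'y' -> 0
s[0]='z' != 'y' -> 0
Sum: 1 + 1 + 1 + 1 + 1 + 0 + 0 + 0 + 0 + 0 = 5

5


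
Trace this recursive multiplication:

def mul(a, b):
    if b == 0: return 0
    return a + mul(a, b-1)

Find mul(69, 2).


mul(69, 2) = 69 + mul(69, 1)
mul(69, 1) = 69 + mul(69, 0)
mul(69, 0) = 0  (base case)
Total: 69 + 69 + 0 = 138

138


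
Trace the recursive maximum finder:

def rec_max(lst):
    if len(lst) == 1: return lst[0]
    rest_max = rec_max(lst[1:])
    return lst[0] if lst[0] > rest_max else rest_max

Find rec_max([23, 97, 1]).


rec_max([23, 97, 1]): compare 23 with rec_max([97, 1])
rec_max([97, 1]): compare 97 with rec_max([1])
rec_max([1]) = 1  (base case)
Compare 97 with 1 -> 97
Compare 23 with 97 -> 97

97


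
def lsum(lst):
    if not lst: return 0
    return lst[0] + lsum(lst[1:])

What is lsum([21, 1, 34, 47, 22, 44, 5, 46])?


lsum([21, 1, 34, 47, 22, 44, 5, 46]) = 21 + lsum([1, 34, 47, 22, 44, 5, 46])
lsum([1, 34, 47, 22, 44, 5, 46]) = 1 + lsum([34, 47, 22, 44, 5, 46])
lsum([34, 47, 22, 44, 5, 46]) = 34 + lsum([47, 22, 44, 5, 46])
lsum([47, 22, 44, 5, 46]) = 47 + lsum([22, 44, 5, 46])
lsum([22, 44, 5, 46]) = 22 + lsum([44, 5, 46])
lsum([44, 5, 46]) = 44 + lsum([5, 46])
lsum([5, 46]) = 5 + lsum([46])
lsum([46]) = 46 + lsum([])
lsum([]) = 0  (base case)
Total: 21 + 1 + 34 + 47 + 22 + 44 + 5 + 46 + 0 = 220

220


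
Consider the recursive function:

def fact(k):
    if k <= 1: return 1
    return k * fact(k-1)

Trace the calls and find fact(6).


fact(6)
= 6 * fact(5)
= 6 * 5 * fact(4)
= 6 * 5 * 4 * fact(3)
= 6 * 5 * 4 * 3 * fact(2)
= 6 * 5 * 4 * 3 * 2 * fact(1)
= 6 * 5 * 4 * 3 * 2 * 1
= 720

720


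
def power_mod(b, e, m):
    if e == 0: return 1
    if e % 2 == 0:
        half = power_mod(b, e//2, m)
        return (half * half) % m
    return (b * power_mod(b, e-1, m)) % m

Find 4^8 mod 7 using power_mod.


power_mod(4, 8, 7): e is even, compute power_mod(4, 4, 7)
  power_mod(4, 4, 7): e is even, compute power_mod(4, 2, 7)
    power_mod(4, 2, 7): e is even, compute power_mod(4, 1, 7)
      power_mod(4, 1, 7): e is odd, compute power_mod(4, 0, 7)
        power_mod(4, 0, 7) = 1
      (4 * 1) % 7 = 4
    half=4, (4*4) % 7 = 2
  half=2, (2*2) % 7 = 4
half=4, (4*4) % 7 = 2

2


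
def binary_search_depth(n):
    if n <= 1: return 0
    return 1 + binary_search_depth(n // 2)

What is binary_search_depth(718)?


718 / 2 = 359
359 / 2 = 179
179 / 2 = 89
89 / 2 = 44
44 / 2 = 22
22 / 2 = 11
11 / 2 = 5
5 / 2 = 2
2 / 2 = 1
Reached 1 after 9 halvings

9


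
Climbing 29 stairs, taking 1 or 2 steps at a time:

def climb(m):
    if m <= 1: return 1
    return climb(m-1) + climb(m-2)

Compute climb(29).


Building up from base cases:
climb(0) = 1
climb(1) = 1
climb(2) = climb(1) + climb(0) = 1 + 1 = 2
climb(3) = climb(2) + climb(1) = 2 + 1 = 3
climb(4) = climb(3) + climb(2) = 3 + 2 = 5
climb(5) = climb(4) + climb(3) = 5 + 3 = 8
climb(6) = climb(5) + climb(4) = 8 + 5 = 13
climb(7) = climb(6) + climb(5) = 13 + 8 = 21
climb(8) = climb(7) + climb(6) = 21 + 13 = 34
climb(9) = climb(8) + climb(7) = 34 + 21 = 55
climb(10) = climb(9) + climb(8) = 55 + 34 = 89
climb(11) = climb(10) + climb(9) = 89 + 55 = 144
climb(12) = climb(11) + climb(10) = 144 + 89 = 233
climb(13) = climb(12) + climb(11) = 233 + 144 = 377
climb(14) = climb(13) + climb(12) = 377 + 233 = 610
climb(15) = climb(14) + climb(13) = 610 + 377 = 987
climb(16) = climb(15) + climb(14) = 987 + 610 = 1597
climb(17) = climb(16) + climb(15) = 1597 + 987 = 2584
climb(18) = climb(17) + climb(16) = 2584 + 1597 = 4181
climb(19) = climb(18) + climb(17) = 4181 + 2584 = 6765
climb(20) = climb(19) + climb(18) = 6765 + 4181 = 10946
climb(21) = climb(20) + climb(19) = 10946 + 6765 = 17711
climb(22) = climb(21) + climb(20) = 17711 + 10946 = 28657
climb(23) = climb(22) + climb(21) = 28657 + 17711 = 46368
climb(24) = climb(23) + climb(22) = 46368 + 28657 = 75025
climb(25) = climb(24) + climb(23) = 75025 + 46368 = 121393
climb(26) = climb(25) + climb(24) = 121393 + 75025 = 196418
climb(27) = climb(26) + climb(25) = 196418 + 121393 = 317811
climb(28) = climb(27) + climb(26) = 317811 + 196418 = 514229
climb(29) = climb(28) + climb(27) = 514229 + 317811 = 832040

832040


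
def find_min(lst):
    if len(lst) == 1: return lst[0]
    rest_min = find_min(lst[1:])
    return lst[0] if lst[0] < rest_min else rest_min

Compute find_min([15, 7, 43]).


find_min([15, 7, 43]): compare 15 with find_min([7, 43])
find_min([7, 43]): compare 7 with find_min([43])
find_min([43]) = 43  (base case)
Compare 7 with 43 -> 7
Compare 15 with 7 -> 7

7


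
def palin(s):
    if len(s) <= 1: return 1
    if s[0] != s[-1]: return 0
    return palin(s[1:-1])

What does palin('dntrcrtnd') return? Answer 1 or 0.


palin('dntrcrtnd'): s[0]='d' == s[-1]='d' -> check palin('ntrcrtn')
palin('ntrcrtn'): s[0]='n' == s[-1]='n' -> check palin('trcrt')
palin('trcrt'): s[0]='t' == s[-1]='t' -> check palin('rcr')
palin('rcr'): s[0]='r' == s[-1]='r' -> check palin('c')
palin('c'): len <= 1 -> return 1  (base case)
Result: 1 (palindrome)

1


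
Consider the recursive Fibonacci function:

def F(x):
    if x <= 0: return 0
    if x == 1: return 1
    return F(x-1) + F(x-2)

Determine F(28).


Computing F(28) bottom-up:
F(0) = 0
F(1) = 1
F(2) = F(1) + F(0) = 1 + 0 = 1
F(3) = F(2) + F(1) = 1 + 1 = 2
F(4) = F(3) + F(2) = 2 + 1 = 3
F(5) = F(4) + F(3) = 3 + 2 = 5
F(6) = F(5) + F(4) = 5 + 3 = 8
F(7) = F(6) + F(5) = 8 + 5 = 13
F(8) = F(7) + F(6) = 13 + 8 = 21
F(9) = F(8) + F(7) = 21 + 13 = 34
F(10) = F(9) + F(8) = 34 + 21 = 55
F(11) = F(10) + F(9) = 55 + 34 = 89
F(12) = F(11) + F(10) = 89 + 55 = 144
F(13) = F(12) + F(11) = 144 + 89 = 233
F(14) = F(13) + F(12) = 233 + 144 = 377
F(15) = F(14) + F(13) = 377 + 233 = 610
F(16) = F(15) + F(14) = 610 + 377 = 987
F(17) = F(16) + F(15) = 987 + 610 = 1597
F(18) = F(17) + F(16) = 1597 + 987 = 2584
F(19) = F(18) + F(17) = 2584 + 1597 = 4181
F(20) = F(19) + F(18) = 4181 + 2584 = 6765
F(21) = F(20) + F(19) = 6765 + 4181 = 10946
F(22) = F(21) + F(20) = 10946 + 6765 = 17711
F(23) = F(22) + F(21) = 17711 + 10946 = 28657
F(24) = F(23) + F(22) = 28657 + 17711 = 46368
F(25) = F(24) + F(23) = 46368 + 28657 = 75025
F(26) = F(25) + F(24) = 75025 + 46368 = 121393
F(27) = F(26) + F(25) = 121393 + 75025 = 196418
F(28) = F(27) + F(26) = 196418 + 121393 = 317811

317811


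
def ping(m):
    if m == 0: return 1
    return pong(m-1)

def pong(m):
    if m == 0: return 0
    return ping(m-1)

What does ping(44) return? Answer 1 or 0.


ping(44) = pong(43)
pong(43) = ping(42)
ping(42) = pong(41)
pong(41) = ping(40)
ping(40) = pong(39)
pong(39) = ping(38)
ping(38) = pong(37)
pong(37) = ping(36)
ping(36) = pong(35)
pong(35) = ping(34)
ping(34) = pong(33)
pong(33) = ping(32)
ping(32) = pong(31)
pong(31) = ping(30)
ping(30) = pong(29)
pong(29) = ping(28)
ping(28) = pong(27)
pong(27) = ping(26)
ping(26) = pong(25)
pong(25) = ping(24)
ping(24) = pong(23)
pong(23) = ping(22)
ping(22) = pong(21)
pong(21) = ping(20)
ping(20) = pong(19)
pong(19) = ping(18)
ping(18) = pong(17)
pong(17) = ping(16)
ping(16) = pong(15)
pong(15) = ping(14)
ping(14) = pong(13)
pong(13) = ping(12)
ping(12) = pong(11)
pong(11) = ping(10)
ping(10) = pong(9)
pong(9) = ping(8)
ping(8) = pong(7)
pong(7) = ping(6)
ping(6) = pong(5)
pong(5) = ping(4)
ping(4) = pong(3)
pong(3) = ping(2)
ping(2) = pong(1)
pong(1) = ping(0)
ping(0) = 1  (base case)
Result: 1

1


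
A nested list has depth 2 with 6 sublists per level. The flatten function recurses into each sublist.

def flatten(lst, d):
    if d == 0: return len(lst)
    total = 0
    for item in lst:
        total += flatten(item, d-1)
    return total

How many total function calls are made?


At depth 0 (root): 1 call
At depth 1: each of 1 parents calls flatten on 6 children = 6 calls
At depth 2: each of 6 parents calls flatten on 6 children = 36 calls
Total: 1 + 6 + 36 = 43

43


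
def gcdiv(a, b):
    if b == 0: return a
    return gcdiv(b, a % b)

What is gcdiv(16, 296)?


gcdiv(16, 296) = gcdiv(296, 16)
gcdiv(296, 16) = gcdiv(16, 8)
gcdiv(16, 8) = gcdiv(8, 0)
gcdiv(8, 0) = 8  (base case)

8


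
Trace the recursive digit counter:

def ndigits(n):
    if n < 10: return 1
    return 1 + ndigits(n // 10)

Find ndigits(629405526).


ndigits(629405526) = 1 + ndigits(62940552)
ndigits(62940552) = 1 + ndigits(6294055)
ndigits(6294055) = 1 + ndigits(629405)
ndigits(629405) = 1 + ndigits(62940)
ndigits(62940) = 1 + ndigits(6294)
ndigits(6294) = 1 + ndigits(629)
ndigits(629) = 1 + ndigits(62)
ndigits(62) = 1 + ndigits(6)
ndigits(6) = 1  (base case: 6 < 10)
Unwinding: 1 + 1 + 1 + 1 + 1 + 1 + 1 + 1 + 1 = 9

9


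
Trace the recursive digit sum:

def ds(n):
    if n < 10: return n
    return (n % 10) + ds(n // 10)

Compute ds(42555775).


ds(42555775) = 5 + ds(4255577)
ds(4255577) = 7 + ds(425557)
ds(425557) = 7 + ds(42555)
ds(42555) = 5 + ds(4255)
ds(4255) = 5 + ds(425)
ds(425) = 5 + ds(42)
ds(42) = 2 + ds(4)
ds(4) = 4  (base case)
Total: 5 + 7 + 7 + 5 + 5 + 5 + 2 + 4 = 40

40


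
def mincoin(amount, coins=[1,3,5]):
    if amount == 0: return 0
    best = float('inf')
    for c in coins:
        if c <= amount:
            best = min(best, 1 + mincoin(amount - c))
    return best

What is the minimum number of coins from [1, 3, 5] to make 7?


Building up with DP:
mincoin(0) = 0
mincoin(1) = min(1+mincoin(0)=1+0=1) = 1
mincoin(2) = min(1+mincoin(1)=1+1=2) = 2
mincoin(3) = min(1+mincoin(2)=1+2=3, 1+mincoin(0)=1+0=1) = 1
mincoin(4) = min(1+mincoin(3)=1+1=2, 1+mincoin(1)=1+1=2) = 2
mincoin(5) = min(1+mincoin(4)=1+2=3, 1+mincoin(2)=1+2=3, 1+mincoin(0)=1+0=1) = 1
mincoin(6) = min(1+mincoin(5)=1+1=2, 1+mincoin(3)=1+1=2, 1+mincoin(1)=1+1=2) = 2
mincoin(7) = min(1+mincoin(6)=1+2=3, 1+mincoin(4)=1+2=3, 1+mincoin(2)=1+2=3) = 3

3


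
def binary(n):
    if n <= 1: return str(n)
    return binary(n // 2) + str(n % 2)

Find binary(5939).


binary(5939) = binary(2969) + '1'
binary(2969) = binary(1484) + '1'
binary(1484) = binary(742) + '0'
binary(742) = binary(371) + '0'
binary(371) = binary(185) + '1'
binary(185) = binary(92) + '1'
binary(92) = binary(46) + '0'
binary(46) = binary(23) + '0'
binary(23) = binary(11) + '1'
binary(11) = binary(5) + '1'
binary(5) = binary(2) + '1'
binary(2) = binary(1) + '0'
binary(1) = '1'  (base case)
Concatenating: '1' + '0' + '1' + '1' + '1' + '0' + '0' + '1' + '1' + '0' + '0' + '1' + '1' = '1011100110011'

1011100110011


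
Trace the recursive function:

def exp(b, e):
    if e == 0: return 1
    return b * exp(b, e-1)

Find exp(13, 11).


exp(13, 11)
= 13 * exp(13, 10)
= 13 * 13 * exp(13, 9)
= 13 * 13 * 13 * exp(13, 8)
= 13 * 13 * 13 * 13 * exp(13, 7)
= 13 * 13 * 13 * 13 * 13 * exp(13, 6)
= 13 * 13 * 13 * 13 * 13 * 13 * exp(13, 5)
= 13 * 13 * 13 * 13 * 13 * 13 * 13 * exp(13, 4)
= 13 * 13 * 13 * 13 * 13 * 13 * 13 * 13 * exp(13, 3)
= 13 * 13 * 13 * 13 * 13 * 13 * 13 * 13 * 13 * exp(13, 2)
= 13 * 13 * 13 * 13 * 13 * 13 * 13 * 13 * 13 * 13 * exp(13, 1)
= 13 * 13 * 13 * 13 * 13 * 13 * 13 * 13 * 13 * 13 * 13 * exp(13, 0)
= 13 * 13 * 13 * 13 * 13 * 13 * 13 * 13 * 13 * 13 * 13 * 1
= 1792160394037

1792160394037


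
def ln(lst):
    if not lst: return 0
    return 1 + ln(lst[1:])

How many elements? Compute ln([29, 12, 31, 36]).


ln([29, 12, 31, 36]) = 1 + ln([12, 31, 36])
ln([12, 31, 36]) = 1 + ln([31, 36])
ln([31, 36]) = 1 + ln([36])
ln([36]) = 1 + ln([])
ln([]) = 0  (base case)
Unwinding: 1 + 1 + 1 + 1 + 0 = 4

4


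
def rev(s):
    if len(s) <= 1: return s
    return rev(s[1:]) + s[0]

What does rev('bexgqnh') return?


rev('bexgqnh') = rev('exgqnh') + 'b'
rev('exgqnh') = rev('xgqnh') + 'e'
rev('xgqnh') = rev('gqnh') + 'x'
rev('gqnh') = rev('qnh') + 'g'
rev('qnh') = rev('nh') + 'q'
rev('nh') = rev('h') + 'n'
rev('h') = 'h'  (base case)
Concatenating: 'h' + 'n' + 'q' + 'g' + 'x' + 'e' + 'b' = 'hnqgxeb'

hnqgxeb


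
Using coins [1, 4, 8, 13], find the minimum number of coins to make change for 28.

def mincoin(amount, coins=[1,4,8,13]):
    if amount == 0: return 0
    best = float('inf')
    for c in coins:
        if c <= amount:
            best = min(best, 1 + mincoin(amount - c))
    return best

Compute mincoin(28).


Building up with DP:
mincoin(0) = 0
mincoin(1) = min(1+mincoin(0)=1+0=1) = 1
mincoin(2) = min(1+mincoin(1)=1+1=2) = 2
mincoin(3) = min(1+mincoin(2)=1+2=3) = 3
mincoin(4) = min(1+mincoin(3)=1+3=4, 1+mincoin(0)=1+0=1) = 1
mincoin(5) = min(1+mincoin(4)=1+1=2, 1+mincoin(1)=1+1=2) = 2
mincoin(6) = min(1+mincoin(5)=1+2=3, 1+mincoin(2)=1+2=3) = 3
mincoin(7) = min(1+mincoin(6)=1+3=4, 1+mincoin(3)=1+3=4) = 4
mincoin(8) = min(1+mincoin(7)=1+4=5, 1+mincoin(4)=1+1=2, 1+mincoin(0)=1+0=1) = 1
mincoin(9) = min(1+mincoin(8)=1+1=2, 1+mincoin(5)=1+2=3, 1+mincoin(1)=1+1=2) = 2
mincoin(10) = min(1+mincoin(9)=1+2=3, 1+mincoin(6)=1+3=4, 1+mincoin(2)=1+2=3) = 3
mincoin(11) = min(1+mincoin(10)=1+3=4, 1+mincoin(7)=1+4=5, 1+mincoin(3)=1+3=4) = 4
mincoin(12) = min(1+mincoin(11)=1+4=5, 1+mincoin(8)=1+1=2, 1+mincoin(4)=1+1=2) = 2
mincoin(13) = min(1+mincoin(12)=1+2=3, 1+mincoin(9)=1+2=3, 1+mincoin(5)=1+2=3, 1+mincoin(0)=1+0=1) = 1
mincoin(14) = min(1+mincoin(13)=1+1=2, 1+mincoin(10)=1+3=4, 1+mincoin(6)=1+3=4, 1+mincoin(1)=1+1=2) = 2
mincoin(15) = min(1+mincoin(14)=1+2=3, 1+mincoin(11)=1+4=5, 1+mincoin(7)=1+4=5, 1+mincoin(2)=1+2=3) = 3
mincoin(16) = min(1+mincoin(15)=1+3=4, 1+mincoin(12)=1+2=3, 1+mincoin(8)=1+1=2, 1+mincoin(3)=1+3=4) = 2
mincoin(17) = min(1+mincoin(16)=1+2=3, 1+mincoin(13)=1+1=2, 1+mincoin(9)=1+2=3, 1+mincoin(4)=1+1=2) = 2
mincoin(18) = min(1+mincoin(17)=1+2=3, 1+mincoin(14)=1+2=3, 1+mincoin(10)=1+3=4, 1+mincoin(5)=1+2=3) = 3
mincoin(19) = min(1+mincoin(18)=1+3=4, 1+mincoin(15)=1+3=4, 1+mincoin(11)=1+4=5, 1+mincoin(6)=1+3=4) = 4
mincoin(20) = min(1+mincoin(19)=1+4=5, 1+mincoin(16)=1+2=3, 1+mincoin(12)=1+2=3, 1+mincoin(7)=1+4=5) = 3
mincoin(21) = min(1+mincoin(20)=1+3=4, 1+mincoin(17)=1+2=3, 1+mincoin(13)=1+1=2, 1+mincoin(8)=1+1=2) = 2
mincoin(22) = min(1+mincoin(21)=1+2=3, 1+mincoin(18)=1+3=4, 1+mincoin(14)=1+2=3, 1+mincoin(9)=1+2=3) = 3
mincoin(23) = min(1+mincoin(22)=1+3=4, 1+mincoin(19)=1+4=5, 1+mincoin(15)=1+3=4, 1+mincoin(10)=1+3=4) = 4
mincoin(24) = min(1+mincoin(23)=1+4=5, 1+mincoin(20)=1+3=4, 1+mincoin(16)=1+2=3, 1+mincoin(11)=1+4=5) = 3
mincoin(25) = min(1+mincoin(24)=1+3=4, 1+mincoin(21)=1+2=3, 1+mincoin(17)=1+2=3, 1+mincoin(12)=1+2=3) = 3
mincoin(26) = min(1+mincoin(25)=1+3=4, 1+mincoin(22)=1+3=4, 1+mincoin(18)=1+3=4, 1+mincoin(13)=1+1=2) = 2
mincoin(27) = min(1+mincoin(26)=1+2=3, 1+mincoin(23)=1+4=5, 1+mincoin(19)=1+4=5, 1+mincoin(14)=1+2=3) = 3
mincoin(28) = min(1+mincoin(27)=1+3=4, 1+mincoin(24)=1+3=4, 1+mincoin(20)=1+3=4, 1+mincoin(15)=1+3=4) = 4

4


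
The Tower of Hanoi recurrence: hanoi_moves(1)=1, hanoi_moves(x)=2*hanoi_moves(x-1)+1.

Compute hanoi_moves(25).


hanoi_moves(25) = 2 * hanoi_moves(24) + 1
hanoi_moves(24) = 2 * hanoi_moves(23) + 1
hanoi_moves(23) = 2 * hanoi_moves(22) + 1
hanoi_moves(22) = 2 * hanoi_moves(21) + 1
hanoi_moves(21) = 2 * hanoi_moves(20) + 1
hanoi_moves(20) = 2 * hanoi_moves(19) + 1
hanoi_moves(19) = 2 * hanoi_moves(18) + 1
hanoi_moves(18) = 2 * hanoi_moves(17) + 1
hanoi_moves(17) = 2 * hanoi_moves(16) + 1
hanoi_moves(16) = 2 * hanoi_moves(15) + 1
hanoi_moves(15) = 2 * hanoi_moves(14) + 1
hanoi_moves(14) = 2 * hanoi_moves(13) + 1
hanoi_moves(13) = 2 * hanoi_moves(12) + 1
hanoi_moves(12) = 2 * hanoi_moves(11) + 1
hanoi_moves(11) = 2 * hanoi_moves(10) + 1
hanoi_moves(10) = 2 * hanoi_moves(9) + 1
hanoi_moves(9) = 2 * hanoi_moves(8) + 1
hanoi_moves(8) = 2 * hanoi_moves(7) + 1
hanoi_moves(7) = 2 * hanoi_moves(6) + 1
hanoi_moves(6) = 2 * hanoi_moves(5) + 1
hanoi_moves(5) = 2 * hanoi_moves(4) + 1
hanoi_moves(4) = 2 * hanoi_moves(3) + 1
hanoi_moves(3) = 2 * hanoi_moves(2) + 1
hanoi_moves(2) = 2 * hanoi_moves(1) + 1
hanoi_moves(1) = 1  (base case)
hanoi_moves(2) = 2 * 1 + 1 = 3
hanoi_moves(3) = 2 * 3 + 1 = 7
hanoi_moves(4) = 2 * 7 + 1 = 15
hanoi_moves(5) = 2 * 15 + 1 = 31
hanoi_moves(6) = 2 * 31 + 1 = 63
hanoi_moves(7) = 2 * 63 + 1 = 127
hanoi_moves(8) = 2 * 127 + 1 = 255
hanoi_moves(9) = 2 * 255 + 1 = 511
hanoi_moves(10) = 2 * 511 + 1 = 1023
hanoi_moves(11) = 2 * 1023 + 1 = 2047
hanoi_moves(12) = 2 * 2047 + 1 = 4095
hanoi_moves(13) = 2 * 4095 + 1 = 8191
hanoi_moves(14) = 2 * 8191 + 1 = 16383
hanoi_moves(15) = 2 * 16383 + 1 = 32767
hanoi_moves(16) = 2 * 32767 + 1 = 65535
hanoi_moves(17) = 2 * 65535 + 1 = 131071
hanoi_moves(18) = 2 * 131071 + 1 = 262143
hanoi_moves(19) = 2 * 262143 + 1 = 524287
hanoi_moves(20) = 2 * 524287 + 1 = 1048575
hanoi_moves(21) = 2 * 1048575 + 1 = 2097151
hanoi_moves(22) = 2 * 2097151 + 1 = 4194303
hanoi_moves(23) = 2 * 4194303 + 1 = 8388607
hanoi_moves(24) = 2 * 8388607 + 1 = 16777215
hanoi_moves(25) = 2 * 16777215 + 1 = 33554431

33554431


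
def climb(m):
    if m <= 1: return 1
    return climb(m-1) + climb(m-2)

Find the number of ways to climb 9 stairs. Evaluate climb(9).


Building up from base cases:
climb(0) = 1
climb(1) = 1
climb(2) = climb(1) + climb(0) = 1 + 1 = 2
climb(3) = climb(2) + climb(1) = 2 + 1 = 3
climb(4) = climb(3) + climb(2) = 3 + 2 = 5
climb(5) = climb(4) + climb(3) = 5 + 3 = 8
climb(6) = climb(5) + climb(4) = 8 + 5 = 13
climb(7) = climb(6) + climb(5) = 13 + 8 = 21
climb(8) = climb(7) + climb(6) = 21 + 13 = 34
climb(9) = climb(8) + climb(7) = 34 + 21 = 55

55


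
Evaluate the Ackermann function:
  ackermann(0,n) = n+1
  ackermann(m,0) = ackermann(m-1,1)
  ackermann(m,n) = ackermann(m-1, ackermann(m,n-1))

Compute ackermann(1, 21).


ackermann(1, 21) = ackermann(0, ackermann(1, 20))
  ackermann(1, 20) = ackermann(0, ackermann(1, 19))
    ackermann(1, 19) = ackermann(0, ackermann(1, 18))
      ackermann(1, 18) = ackermann(0, ackermann(1, 17))
        ackermann(1, 17) = ackermann(0, ackermann(1, 16))
          ackermann(1, 16) = ackermann(0, ackermann(1, 15))
          ackermann(1, 15) = ackermann(0, ackermann(1, 14))
          ackermann(1, 14) = ackermann(0, ackermann(1, 13))
          ackermann(1, 13) = ackermann(0, ackermann(1, 12))
          ackermann(1, 12) = ackermann(0, ackermann(1, 11))
          ackermann(1, 11) = ackermann(0, ackermann(1, 10))
          ackermann(1, 10) = ackermann(0, ackermann(1, 9))
          ackermann(1, 9) = ackermann(0, ackermann(1, 8))
          ackermann(1, 8) = ackermann(0, ackermann(1, 7))
          ackermann(1, 7) = ackermann(0, ackermann(1, 6))
          ackermann(1, 6) = ackermann(0, ackermann(1, 5))
          ackermann(1, 5) = ackermann(0, ackermann(1, 4))
          ackermann(1, 4) = ackermann(0, ackermann(1, 3))
          ackermann(1, 3) = ackermann(0, ackermann(1, 2))
          ackermann(1, 2) = ackermann(0, ackermann(1, 1))
          ackermann(1, 1) = ackermann(0, ackermann(1, 0))
          ackermann(1, 0) = ackermann(0, 1)
          ackermann(0, 1) = 2
            = ackermann(0, 2)
          ackermann(0, 2) = 3
... (trace truncated)
Result: ackermann(1, 21) = 23

23


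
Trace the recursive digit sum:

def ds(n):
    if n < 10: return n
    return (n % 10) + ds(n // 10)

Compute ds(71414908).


ds(71414908) = 8 + ds(7141490)
ds(7141490) = 0 + ds(714149)
ds(714149) = 9 + ds(71414)
ds(71414) = 4 + ds(7141)
ds(7141) = 1 + ds(714)
ds(714) = 4 + ds(71)
ds(71) = 1 + ds(7)
ds(7) = 7  (base case)
Total: 8 + 0 + 9 + 4 + 1 + 4 + 1 + 7 = 34

34


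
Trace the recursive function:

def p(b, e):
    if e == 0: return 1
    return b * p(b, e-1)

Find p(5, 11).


p(5, 11)
= 5 * p(5, 10)
= 5 * 5 * p(5, 9)
= 5 * 5 * 5 * p(5, 8)
= 5 * 5 * 5 * 5 * p(5, 7)
= 5 * 5 * 5 * 5 * 5 * p(5, 6)
= 5 * 5 * 5 * 5 * 5 * 5 * p(5, 5)
= 5 * 5 * 5 * 5 * 5 * 5 * 5 * p(5, 4)
= 5 * 5 * 5 * 5 * 5 * 5 * 5 * 5 * p(5, 3)
= 5 * 5 * 5 * 5 * 5 * 5 * 5 * 5 * 5 * p(5, 2)
= 5 * 5 * 5 * 5 * 5 * 5 * 5 * 5 * 5 * 5 * p(5, 1)
= 5 * 5 * 5 * 5 * 5 * 5 * 5 * 5 * 5 * 5 * 5 * p(5, 0)
= 5 * 5 * 5 * 5 * 5 * 5 * 5 * 5 * 5 * 5 * 5 * 1
= 48828125

48828125


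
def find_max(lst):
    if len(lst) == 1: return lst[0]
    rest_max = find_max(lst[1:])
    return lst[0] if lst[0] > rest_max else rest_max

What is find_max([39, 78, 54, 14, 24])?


find_max([39, 78, 54, 14, 24]): compare 39 with find_max([78, 54, 14, 24])
find_max([78, 54, 14, 24]): compare 78 with find_max([54, 14, 24])
find_max([54, 14, 24]): compare 54 with find_max([14, 24])
find_max([14, 24]): compare 14 with find_max([24])
find_max([24]) = 24  (base case)
Compare 14 with 24 -> 24
Compare 54 with 24 -> 54
Compare 78 with 54 -> 78
Compare 39 with 78 -> 78

78


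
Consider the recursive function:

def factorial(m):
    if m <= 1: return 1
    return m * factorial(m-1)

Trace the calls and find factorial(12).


factorial(12)
= 12 * factorial(11)
= 12 * 11 * factorial(10)
= 12 * 11 * 10 * factorial(9)
= 12 * 11 * 10 * 9 * factorial(8)
= 12 * 11 * 10 * 9 * 8 * factorial(7)
= 12 * 11 * 10 * 9 * 8 * 7 * factorial(6)
= 12 * 11 * 10 * 9 * 8 * 7 * 6 * factorial(5)
= 12 * 11 * 10 * 9 * 8 * 7 * 6 * 5 * factorial(4)
= 12 * 11 * 10 * 9 * 8 * 7 * 6 * 5 * 4 * factorial(3)
= 12 * 11 * 10 * 9 * 8 * 7 * 6 * 5 * 4 * 3 * factorial(2)
= 12 * 11 * 10 * 9 * 8 * 7 * 6 * 5 * 4 * 3 * 2 * factorial(1)
= 12 * 11 * 10 * 9 * 8 * 7 * 6 * 5 * 4 * 3 * 2 * 1
= 479001600

479001600


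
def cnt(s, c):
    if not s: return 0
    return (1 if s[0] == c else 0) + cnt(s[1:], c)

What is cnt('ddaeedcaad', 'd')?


s[0]='d' == 'd' -> 1
s[0]='d' == 'd' -> 1
s[0]='a' != 'd' -> 0
s[0]='e' != 'd' -> 0
s[0]='e' != 'd' -> 0
s[0]='d' == 'd' -> 1
s[0]='c' != 'd' -> 0
s[0]='a' != 'd' -> 0
s[0]='a' != 'd' -> 0
s[0]='d' == 'd' -> 1
Sum: 1 + 1 + 0 + 0 + 0 + 1 + 0 + 0 + 0 + 1 = 4

4


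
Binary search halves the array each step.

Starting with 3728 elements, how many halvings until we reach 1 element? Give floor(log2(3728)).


3728 / 2 = 1864
1864 / 2 = 932
932 / 2 = 466
466 / 2 = 233
233 / 2 = 116
116 / 2 = 58
58 / 2 = 29
29 / 2 = 14
14 / 2 = 7
7 / 2 = 3
3 / 2 = 1
Reached 1 after 11 halvings

11


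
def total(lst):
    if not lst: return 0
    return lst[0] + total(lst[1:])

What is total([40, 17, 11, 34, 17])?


total([40, 17, 11, 34, 17]) = 40 + total([17, 11, 34, 17])
total([17, 11, 34, 17]) = 17 + total([11, 34, 17])
total([11, 34, 17]) = 11 + total([34, 17])
total([34, 17]) = 34 + total([17])
total([17]) = 17 + total([])
total([]) = 0  (base case)
Total: 40 + 17 + 11 + 34 + 17 + 0 = 119

119


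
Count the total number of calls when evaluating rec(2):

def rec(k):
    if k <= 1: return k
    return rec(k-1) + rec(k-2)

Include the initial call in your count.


Let C(n) = total calls for rec(n)
C(0) = 1, C(1) = 1
C(2) = 1 + C(1) + C(0) = 1 + 1 + 1 = 3

3


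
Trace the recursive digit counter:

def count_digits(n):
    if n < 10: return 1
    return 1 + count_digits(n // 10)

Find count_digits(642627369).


count_digits(642627369) = 1 + count_digits(64262736)
count_digits(64262736) = 1 + count_digits(6426273)
count_digits(6426273) = 1 + count_digits(642627)
count_digits(642627) = 1 + count_digits(64262)
count_digits(64262) = 1 + count_digits(6426)
count_digits(6426) = 1 + count_digits(642)
count_digits(642) = 1 + count_digits(64)
count_digits(64) = 1 + count_digits(6)
count_digits(6) = 1  (base case: 6 < 10)
Unwinding: 1 + 1 + 1 + 1 + 1 + 1 + 1 + 1 + 1 = 9

9


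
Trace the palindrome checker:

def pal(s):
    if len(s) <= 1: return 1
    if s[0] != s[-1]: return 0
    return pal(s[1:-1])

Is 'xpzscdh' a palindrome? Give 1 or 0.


pal('xpzscdh'): s[0]='x' != s[-1]='h' -> return 0
Result: 0 (not a palindrome)

0


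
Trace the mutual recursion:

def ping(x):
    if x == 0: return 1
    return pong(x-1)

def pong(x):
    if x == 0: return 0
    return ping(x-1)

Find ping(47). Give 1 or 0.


ping(47) = pong(46)
pong(46) = ping(45)
ping(45) = pong(44)
pong(44) = ping(43)
ping(43) = pong(42)
pong(42) = ping(41)
ping(41) = pong(40)
pong(40) = ping(39)
ping(39) = pong(38)
pong(38) = ping(37)
ping(37) = pong(36)
pong(36) = ping(35)
ping(35) = pong(34)
pong(34) = ping(33)
ping(33) = pong(32)
pong(32) = ping(31)
ping(31) = pong(30)
pong(30) = ping(29)
ping(29) = pong(28)
pong(28) = ping(27)
ping(27) = pong(26)
pong(26) = ping(25)
ping(25) = pong(24)
pong(24) = ping(23)
ping(23) = pong(22)
pong(22) = ping(21)
ping(21) = pong(20)
pong(20) = ping(19)
ping(19) = pong(18)
pong(18) = ping(17)
ping(17) = pong(16)
pong(16) = ping(15)
ping(15) = pong(14)
pong(14) = ping(13)
ping(13) = pong(12)
pong(12) = ping(11)
ping(11) = pong(10)
pong(10) = ping(9)
ping(9) = pong(8)
pong(8) = ping(7)
ping(7) = pong(6)
pong(6) = ping(5)
ping(5) = pong(4)
pong(4) = ping(3)
ping(3) = pong(2)
pong(2) = ping(1)
ping(1) = pong(0)
pong(0) = 0  (base case)
Result: 0

0


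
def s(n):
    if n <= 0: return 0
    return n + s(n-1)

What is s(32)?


s(32)
= 32 + 31 + 30 + 29 + 28 + 27 + 26 + 25 + 24 + 23 + 22 + 21 + 20 + 19 + 18 + 17 + 16 + 15 + 14 + 13 + 12 + 11 + 10 + 9 + 8 + 7 + 6 + 5 + 4 + 3 + 2 + 1 + s(0)
= 32 + 31 + 30 + 29 + 28 + 27 + 26 + 25 + 24 + 23 + 22 + 21 + 20 + 19 + 18 + 17 + 16 + 15 + 14 + 13 + 12 + 11 + 10 + 9 + 8 + 7 + 6 + 5 + 4 + 3 + 2 + 1 + 0
= 528

528


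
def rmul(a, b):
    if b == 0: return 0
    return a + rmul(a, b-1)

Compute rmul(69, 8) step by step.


rmul(69, 8) = 69 + rmul(69, 7)
rmul(69, 7) = 69 + rmul(69, 6)
rmul(69, 6) = 69 + rmul(69, 5)
rmul(69, 5) = 69 + rmul(69, 4)
rmul(69, 4) = 69 + rmul(69, 3)
rmul(69, 3) = 69 + rmul(69, 2)
rmul(69, 2) = 69 + rmul(69, 1)
rmul(69, 1) = 69 + rmul(69, 0)
rmul(69, 0) = 0  (base case)
Total: 69 + 69 + 69 + 69 + 69 + 69 + 69 + 69 + 0 = 552

552


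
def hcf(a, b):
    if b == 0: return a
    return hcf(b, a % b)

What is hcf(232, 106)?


hcf(232, 106) = hcf(106, 20)
hcf(106, 20) = hcf(20, 6)
hcf(20, 6) = hcf(6, 2)
hcf(6, 2) = hcf(2, 0)
hcf(2, 0) = 2  (base case)

2


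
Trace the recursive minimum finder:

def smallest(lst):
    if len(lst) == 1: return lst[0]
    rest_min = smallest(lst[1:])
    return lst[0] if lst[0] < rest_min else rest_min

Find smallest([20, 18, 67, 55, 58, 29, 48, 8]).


smallest([20, 18, 67, 55, 58, 29, 48, 8]): compare 20 with smallest([18, 67, 55, 58, 29, 48, 8])
smallest([18, 67, 55, 58, 29, 48, 8]): compare 18 with smallest([67, 55, 58, 29, 48, 8])
smallest([67, 55, 58, 29, 48, 8]): compare 67 with smallest([55, 58, 29, 48, 8])
smallest([55, 58, 29, 48, 8]): compare 55 with smallest([58, 29, 48, 8])
smallest([58, 29, 48, 8]): compare 58 with smallest([29, 48, 8])
smallest([29, 48, 8]): compare 29 with smallest([48, 8])
smallest([48, 8]): compare 48 with smallest([8])
smallest([8]) = 8  (base case)
Compare 48 with 8 -> 8
Compare 29 with 8 -> 8
Compare 58 with 8 -> 8
Compare 55 with 8 -> 8
Compare 67 with 8 -> 8
Compare 18 with 8 -> 8
Compare 20 with 8 -> 8

8


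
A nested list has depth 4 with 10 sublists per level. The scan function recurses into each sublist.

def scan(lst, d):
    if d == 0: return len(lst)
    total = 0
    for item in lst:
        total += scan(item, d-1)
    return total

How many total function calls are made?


At depth 0 (root): 1 call
At depth 1: each of 1 parents calls scan on 10 children = 10 calls
At depth 2: each of 10 parents calls scan on 10 children = 100 calls
At depth 3: each of 100 parents calls scan on 10 children = 1000 calls
At depth 4: each of 1000 parents calls scan on 10 children = 10000 calls
Total: 1 + 10 + 100 + 1000 + 10000 = 11111

11111


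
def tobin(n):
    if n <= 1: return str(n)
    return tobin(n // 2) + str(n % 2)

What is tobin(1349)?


tobin(1349) = tobin(674) + '1'
tobin(674) = tobin(337) + '0'
tobin(337) = tobin(168) + '1'
tobin(168) = tobin(84) + '0'
tobin(84) = tobin(42) + '0'
tobin(42) = tobin(21) + '0'
tobin(21) = tobin(10) + '1'
tobin(10) = tobin(5) + '0'
tobin(5) = tobin(2) + '1'
tobin(2) = tobin(1) + '0'
tobin(1) = '1'  (base case)
Concatenating: '1' + '0' + '1' + '0' + '1' + '0' + '0' + '0' + '1' + '0' + '1' = '10101000101'

10101000101


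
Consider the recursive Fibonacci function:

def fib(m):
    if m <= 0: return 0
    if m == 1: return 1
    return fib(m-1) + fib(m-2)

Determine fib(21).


Computing fib(21) bottom-up:
fib(0) = 0
fib(1) = 1
fib(2) = fib(1) + fib(0) = 1 + 0 = 1
fib(3) = fib(2) + fib(1) = 1 + 1 = 2
fib(4) = fib(3) + fib(2) = 2 + 1 = 3
fib(5) = fib(4) + fib(3) = 3 + 2 = 5
fib(6) = fib(5) + fib(4) = 5 + 3 = 8
fib(7) = fib(6) + fib(5) = 8 + 5 = 13
fib(8) = fib(7) + fib(6) = 13 + 8 = 21
fib(9) = fib(8) + fib(7) = 21 + 13 = 34
fib(10) = fib(9) + fib(8) = 34 + 21 = 55
fib(11) = fib(10) + fib(9) = 55 + 34 = 89
fib(12) = fib(11) + fib(10) = 89 + 55 = 144
fib(13) = fib(12) + fib(11) = 144 + 89 = 233
fib(14) = fib(13) + fib(12) = 233 + 144 = 377
fib(15) = fib(14) + fib(13) = 377 + 233 = 610
fib(16) = fib(15) + fib(14) = 610 + 377 = 987
fib(17) = fib(16) + fib(15) = 987 + 610 = 1597
fib(18) = fib(17) + fib(16) = 1597 + 987 = 2584
fib(19) = fib(18) + fib(17) = 2584 + 1597 = 4181
fib(20) = fib(19) + fib(18) = 4181 + 2584 = 6765
fib(21) = fib(20) + fib(19) = 6765 + 4181 = 10946

10946


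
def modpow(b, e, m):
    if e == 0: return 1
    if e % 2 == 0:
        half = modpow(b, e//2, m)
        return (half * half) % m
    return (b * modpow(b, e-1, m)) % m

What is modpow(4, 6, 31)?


modpow(4, 6, 31): e is even, compute modpow(4, 3, 31)
  modpow(4, 3, 31): e is odd, compute modpow(4, 2, 31)
    modpow(4, 2, 31): e is even, compute modpow(4, 1, 31)
      modpow(4, 1, 31): e is odd, compute modpow(4, 0, 31)
        modpow(4, 0, 31) = 1
      (4 * 1) % 31 = 4
    half=4, (4*4) % 31 = 16
  (4 * 16) % 31 = 2
half=2, (2*2) % 31 = 4

4


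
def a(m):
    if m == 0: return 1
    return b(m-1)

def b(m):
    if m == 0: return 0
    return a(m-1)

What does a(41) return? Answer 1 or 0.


a(41) = b(40)
b(40) = a(39)
a(39) = b(38)
b(38) = a(37)
a(37) = b(36)
b(36) = a(35)
a(35) = b(34)
b(34) = a(33)
a(33) = b(32)
b(32) = a(31)
a(31) = b(30)
b(30) = a(29)
a(29) = b(28)
b(28) = a(27)
a(27) = b(26)
b(26) = a(25)
a(25) = b(24)
b(24) = a(23)
a(23) = b(22)
b(22) = a(21)
a(21) = b(20)
b(20) = a(19)
a(19) = b(18)
b(18) = a(17)
a(17) = b(16)
b(16) = a(15)
a(15) = b(14)
b(14) = a(13)
a(13) = b(12)
b(12) = a(11)
a(11) = b(10)
b(10) = a(9)
a(9) = b(8)
b(8) = a(7)
a(7) = b(6)
b(6) = a(5)
a(5) = b(4)
b(4) = a(3)
a(3) = b(2)
b(2) = a(1)
a(1) = b(0)
b(0) = 0  (base case)
Result: 0

0


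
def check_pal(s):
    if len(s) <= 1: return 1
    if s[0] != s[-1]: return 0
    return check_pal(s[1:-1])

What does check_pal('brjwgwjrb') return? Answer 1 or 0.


check_pal('brjwgwjrb'): s[0]='b' == s[-1]='b' -> check check_pal('rjwgwjr')
check_pal('rjwgwjr'): s[0]='r' == s[-1]='r' -> check check_pal('jwgwj')
check_pal('jwgwj'): s[0]='j' == s[-1]='j' -> check check_pal('wgw')
check_pal('wgw'): s[0]='w' == s[-1]='w' -> check check_pal('g')
check_pal('g'): len <= 1 -> return 1  (base case)
Result: 1 (palindrome)

1


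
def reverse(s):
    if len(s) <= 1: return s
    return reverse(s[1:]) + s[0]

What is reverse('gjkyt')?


reverse('gjkyt') = reverse('jkyt') + 'g'
reverse('jkyt') = reverse('kyt') + 'j'
reverse('kyt') = reverse('yt') + 'k'
reverse('yt') = reverse('t') + 'y'
reverse('t') = 't'  (base case)
Concatenating: 't' + 'y' + 'k' + 'j' + 'g' = 'tykjg'

tykjg


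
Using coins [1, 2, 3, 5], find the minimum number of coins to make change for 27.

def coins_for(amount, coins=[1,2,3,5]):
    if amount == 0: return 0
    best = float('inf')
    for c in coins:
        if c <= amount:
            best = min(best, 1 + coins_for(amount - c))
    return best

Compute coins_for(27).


Building up with DP:
coins_for(0) = 0
coins_for(1) = min(1+coins_for(0)=1+0=1) = 1
coins_for(2) = min(1+coins_for(1)=1+1=2, 1+coins_for(0)=1+0=1) = 1
coins_for(3) = min(1+coins_for(2)=1+1=2, 1+coins_for(1)=1+1=2, 1+coins_for(0)=1+0=1) = 1
coins_for(4) = min(1+coins_for(3)=1+1=2, 1+coins_for(2)=1+1=2, 1+coins_for(1)=1+1=2) = 2
coins_for(5) = min(1+coins_for(4)=1+2=3, 1+coins_for(3)=1+1=2, 1+coins_for(2)=1+1=2, 1+coins_for(0)=1+0=1) = 1
coins_for(6) = min(1+coins_for(5)=1+1=2, 1+coins_for(4)=1+2=3, 1+coins_for(3)=1+1=2, 1+coins_for(1)=1+1=2) = 2
coins_for(7) = min(1+coins_for(6)=1+2=3, 1+coins_for(5)=1+1=2, 1+coins_for(4)=1+2=3, 1+coins_for(2)=1+1=2) = 2
coins_for(8) = min(1+coins_for(7)=1+2=3, 1+coins_for(6)=1+2=3, 1+coins_for(5)=1+1=2, 1+coins_for(3)=1+1=2) = 2
coins_for(9) = min(1+coins_for(8)=1+2=3, 1+coins_for(7)=1+2=3, 1+coins_for(6)=1+2=3, 1+coins_for(4)=1+2=3) = 3
coins_for(10) = min(1+coins_for(9)=1+3=4, 1+coins_for(8)=1+2=3, 1+coins_for(7)=1+2=3, 1+coins_for(5)=1+1=2) = 2
coins_for(11) = min(1+coins_for(10)=1+2=3, 1+coins_for(9)=1+3=4, 1+coins_for(8)=1+2=3, 1+coins_for(6)=1+2=3) = 3
coins_for(12) = min(1+coins_for(11)=1+3=4, 1+coins_for(10)=1+2=3, 1+coins_for(9)=1+3=4, 1+coins_for(7)=1+2=3) = 3
coins_for(13) = min(1+coins_for(12)=1+3=4, 1+coins_for(11)=1+3=4, 1+coins_for(10)=1+2=3, 1+coins_for(8)=1+2=3) = 3
coins_for(14) = min(1+coins_for(13)=1+3=4, 1+coins_for(12)=1+3=4, 1+coins_for(11)=1+3=4, 1+coins_for(9)=1+3=4) = 4
coins_for(15) = min(1+coins_for(14)=1+4=5, 1+coins_for(13)=1+3=4, 1+coins_for(12)=1+3=4, 1+coins_for(10)=1+2=3) = 3
coins_for(16) = min(1+coins_for(15)=1+3=4, 1+coins_for(14)=1+4=5, 1+coins_for(13)=1+3=4, 1+coins_for(11)=1+3=4) = 4
coins_for(17) = min(1+coins_for(16)=1+4=5, 1+coins_for(15)=1+3=4, 1+coins_for(14)=1+4=5, 1+coins_for(12)=1+3=4) = 4
coins_for(18) = min(1+coins_for(17)=1+4=5, 1+coins_for(16)=1+4=5, 1+coins_for(15)=1+3=4, 1+coins_for(13)=1+3=4) = 4
coins_for(19) = min(1+coins_for(18)=1+4=5, 1+coins_for(17)=1+4=5, 1+coins_for(16)=1+4=5, 1+coins_for(14)=1+4=5) = 5
coins_for(20) = min(1+coins_for(19)=1+5=6, 1+coins_for(18)=1+4=5, 1+coins_for(17)=1+4=5, 1+coins_for(15)=1+3=4) = 4
coins_for(21) = min(1+coins_for(20)=1+4=5, 1+coins_for(19)=1+5=6, 1+coins_for(18)=1+4=5, 1+coins_for(16)=1+4=5) = 5
coins_for(22) = min(1+coins_for(21)=1+5=6, 1+coins_for(20)=1+4=5, 1+coins_for(19)=1+5=6, 1+coins_for(17)=1+4=5) = 5
coins_for(23) = min(1+coins_for(22)=1+5=6, 1+coins_for(21)=1+5=6, 1+coins_for(20)=1+4=5, 1+coins_for(18)=1+4=5) = 5
coins_for(24) = min(1+coins_for(23)=1+5=6, 1+coins_for(22)=1+5=6, 1+coins_for(21)=1+5=6, 1+coins_for(19)=1+5=6) = 6
coins_for(25) = min(1+coins_for(24)=1+6=7, 1+coins_for(23)=1+5=6, 1+coins_for(22)=1+5=6, 1+coins_for(20)=1+4=5) = 5
coins_for(26) = min(1+coins_for(25)=1+5=6, 1+coins_for(24)=1+6=7, 1+coins_for(23)=1+5=6, 1+coins_for(21)=1+5=6) = 6
coins_for(27) = min(1+coins_for(26)=1+6=7, 1+coins_for(25)=1+5=6, 1+coins_for(24)=1+6=7, 1+coins_for(22)=1+5=6) = 6

6


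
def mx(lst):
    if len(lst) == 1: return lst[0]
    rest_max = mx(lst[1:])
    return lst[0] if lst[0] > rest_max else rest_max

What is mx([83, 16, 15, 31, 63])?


mx([83, 16, 15, 31, 63]): compare 83 with mx([16, 15, 31, 63])
mx([16, 15, 31, 63]): compare 16 with mx([15, 31, 63])
mx([15, 31, 63]): compare 15 with mx([31, 63])
mx([31, 63]): compare 31 with mx([63])
mx([63]) = 63  (base case)
Compare 31 with 63 -> 63
Compare 15 with 63 -> 63
Compare 16 with 63 -> 63
Compare 83 with 63 -> 83

83


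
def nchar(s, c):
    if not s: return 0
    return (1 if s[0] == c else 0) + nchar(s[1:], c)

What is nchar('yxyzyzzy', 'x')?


s[0]='y' != 'x' -> 0
s[0]='x' == 'x' -> 1
s[0]='y' != 'x' -> 0
s[0]='z' != 'x' -> 0
s[0]='y' != 'x' -> 0
s[0]='z' != 'x' -> 0
s[0]='z' != 'x' -> 0
s[0]='y' != 'x' -> 0
Sum: 0 + 1 + 0 + 0 + 0 + 0 + 0 + 0 = 1

1


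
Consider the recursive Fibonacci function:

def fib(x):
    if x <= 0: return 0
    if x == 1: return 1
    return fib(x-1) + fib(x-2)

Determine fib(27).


Computing fib(27) bottom-up:
fib(0) = 0
fib(1) = 1
fib(2) = fib(1) + fib(0) = 1 + 0 = 1
fib(3) = fib(2) + fib(1) = 1 + 1 = 2
fib(4) = fib(3) + fib(2) = 2 + 1 = 3
fib(5) = fib(4) + fib(3) = 3 + 2 = 5
fib(6) = fib(5) + fib(4) = 5 + 3 = 8
fib(7) = fib(6) + fib(5) = 8 + 5 = 13
fib(8) = fib(7) + fib(6) = 13 + 8 = 21
fib(9) = fib(8) + fib(7) = 21 + 13 = 34
fib(10) = fib(9) + fib(8) = 34 + 21 = 55
fib(11) = fib(10) + fib(9) = 55 + 34 = 89
fib(12) = fib(11) + fib(10) = 89 + 55 = 144
fib(13) = fib(12) + fib(11) = 144 + 89 = 233
fib(14) = fib(13) + fib(12) = 233 + 144 = 377
fib(15) = fib(14) + fib(13) = 377 + 233 = 610
fib(16) = fib(15) + fib(14) = 610 + 377 = 987
fib(17) = fib(16) + fib(15) = 987 + 610 = 1597
fib(18) = fib(17) + fib(16) = 1597 + 987 = 2584
fib(19) = fib(18) + fib(17) = 2584 + 1597 = 4181
fib(20) = fib(19) + fib(18) = 4181 + 2584 = 6765
fib(21) = fib(20) + fib(19) = 6765 + 4181 = 10946
fib(22) = fib(21) + fib(20) = 10946 + 6765 = 17711
fib(23) = fib(22) + fib(21) = 17711 + 10946 = 28657
fib(24) = fib(23) + fib(22) = 28657 + 17711 = 46368
fib(25) = fib(24) + fib(23) = 46368 + 28657 = 75025
fib(26) = fib(25) + fib(24) = 75025 + 46368 = 121393
fib(27) = fib(26) + fib(25) = 121393 + 75025 = 196418

196418


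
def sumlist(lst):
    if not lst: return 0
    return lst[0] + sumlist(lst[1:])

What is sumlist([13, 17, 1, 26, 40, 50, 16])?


sumlist([13, 17, 1, 26, 40, 50, 16]) = 13 + sumlist([17, 1, 26, 40, 50, 16])
sumlist([17, 1, 26, 40, 50, 16]) = 17 + sumlist([1, 26, 40, 50, 16])
sumlist([1, 26, 40, 50, 16]) = 1 + sumlist([26, 40, 50, 16])
sumlist([26, 40, 50, 16]) = 26 + sumlist([40, 50, 16])
sumlist([40, 50, 16]) = 40 + sumlist([50, 16])
sumlist([50, 16]) = 50 + sumlist([16])
sumlist([16]) = 16 + sumlist([])
sumlist([]) = 0  (base case)
Total: 13 + 17 + 1 + 26 + 40 + 50 + 16 + 0 = 163

163


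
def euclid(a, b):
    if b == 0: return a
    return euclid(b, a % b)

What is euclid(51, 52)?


euclid(51, 52) = euclid(52, 51)
euclid(52, 51) = euclid(51, 1)
euclid(51, 1) = euclid(1, 0)
euclid(1, 0) = 1  (base case)

1


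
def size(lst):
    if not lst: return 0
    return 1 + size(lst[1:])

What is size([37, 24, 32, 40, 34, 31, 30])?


size([37, 24, 32, 40, 34, 31, 30]) = 1 + size([24, 32, 40, 34, 31, 30])
size([24, 32, 40, 34, 31, 30]) = 1 + size([32, 40, 34, 31, 30])
size([32, 40, 34, 31, 30]) = 1 + size([40, 34, 31, 30])
size([40, 34, 31, 30]) = 1 + size([34, 31, 30])
size([34, 31, 30]) = 1 + size([31, 30])
size([31, 30]) = 1 + size([30])
size([30]) = 1 + size([])
size([]) = 0  (base case)
Unwinding: 1 + 1 + 1 + 1 + 1 + 1 + 1 + 0 = 7

7


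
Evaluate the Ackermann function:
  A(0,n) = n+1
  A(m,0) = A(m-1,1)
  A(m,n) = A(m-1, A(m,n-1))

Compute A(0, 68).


A(0, 68) = 69
Result: A(0, 68) = 69

69


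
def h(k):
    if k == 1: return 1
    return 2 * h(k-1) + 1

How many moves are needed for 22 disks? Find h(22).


h(22) = 2 * h(21) + 1
h(21) = 2 * h(20) + 1
h(20) = 2 * h(19) + 1
h(19) = 2 * h(18) + 1
h(18) = 2 * h(17) + 1
h(17) = 2 * h(16) + 1
h(16) = 2 * h(15) + 1
h(15) = 2 * h(14) + 1
h(14) = 2 * h(13) + 1
h(13) = 2 * h(12) + 1
h(12) = 2 * h(11) + 1
h(11) = 2 * h(10) + 1
h(10) = 2 * h(9) + 1
h(9) = 2 * h(8) + 1
h(8) = 2 * h(7) + 1
h(7) = 2 * h(6) + 1
h(6) = 2 * h(5) + 1
h(5) = 2 * h(4) + 1
h(4) = 2 * h(3) + 1
h(3) = 2 * h(2) + 1
h(2) = 2 * h(1) + 1
h(1) = 1  (base case)
h(2) = 2 * 1 + 1 = 3
h(3) = 2 * 3 + 1 = 7
h(4) = 2 * 7 + 1 = 15
h(5) = 2 * 15 + 1 = 31
h(6) = 2 * 31 + 1 = 63
h(7) = 2 * 63 + 1 = 127
h(8) = 2 * 127 + 1 = 255
h(9) = 2 * 255 + 1 = 511
h(10) = 2 * 511 + 1 = 1023
h(11) = 2 * 1023 + 1 = 2047
h(12) = 2 * 2047 + 1 = 4095
h(13) = 2 * 4095 + 1 = 8191
h(14) = 2 * 8191 + 1 = 16383
h(15) = 2 * 16383 + 1 = 32767
h(16) = 2 * 32767 + 1 = 65535
h(17) = 2 * 65535 + 1 = 131071
h(18) = 2 * 131071 + 1 = 262143
h(19) = 2 * 262143 + 1 = 524287
h(20) = 2 * 524287 + 1 = 1048575
h(21) = 2 * 1048575 + 1 = 2097151
h(22) = 2 * 2097151 + 1 = 4194303

4194303
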